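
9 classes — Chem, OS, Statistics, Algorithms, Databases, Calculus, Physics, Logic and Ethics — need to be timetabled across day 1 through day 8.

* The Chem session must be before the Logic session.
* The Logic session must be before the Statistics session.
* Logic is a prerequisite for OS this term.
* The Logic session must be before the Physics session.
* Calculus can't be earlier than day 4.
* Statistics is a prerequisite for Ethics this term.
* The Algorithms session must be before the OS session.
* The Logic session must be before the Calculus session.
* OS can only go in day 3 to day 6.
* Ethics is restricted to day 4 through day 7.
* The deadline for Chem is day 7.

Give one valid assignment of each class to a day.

Chem=day 1, Physics=day 3, Algorithms=day 1, Logic=day 2, Databases=day 1, Calculus=day 4, Ethics=day 4, Statistics=day 3, OS=day 3

Checking: Logic(day 2) before Calculus(day 4); Algorithms(day 1) before OS(day 3); Logic(day 2) before Statistics(day 3); Logic(day 2) before Physics(day 3); Statistics(day 3) before Ethics(day 4); Logic(day 2) before OS(day 3); Chem(day 1) before Logic(day 2); OS=day 3 in [day 3,day 6]; Chem=day 1 in [day 1,day 7]; Ethics=day 4 in [day 4,day 7]; Calculus=day 4 in [day 4,day 8].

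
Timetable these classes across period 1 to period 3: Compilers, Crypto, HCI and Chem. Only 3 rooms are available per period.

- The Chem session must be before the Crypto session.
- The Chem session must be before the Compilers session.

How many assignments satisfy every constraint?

Splitting on Compilers: it can be period 2 (6), period 3 (9). Listing each branch's schedules as (Crypto, HCI, Chem) by period number:
Compilers=period 2: (2,1,1) (2,2,1) (2,3,1) (3,1,1) (3,2,1) (3,3,1) — 6.
Compilers=period 3: (2,1,1) (2,2,1) (2,3,1) (3,1,1) (3,1,2) (3,2,1) (3,2,2) (3,3,1) (3,3,2) — 9.
Summing: 6 + 9 = 15.

15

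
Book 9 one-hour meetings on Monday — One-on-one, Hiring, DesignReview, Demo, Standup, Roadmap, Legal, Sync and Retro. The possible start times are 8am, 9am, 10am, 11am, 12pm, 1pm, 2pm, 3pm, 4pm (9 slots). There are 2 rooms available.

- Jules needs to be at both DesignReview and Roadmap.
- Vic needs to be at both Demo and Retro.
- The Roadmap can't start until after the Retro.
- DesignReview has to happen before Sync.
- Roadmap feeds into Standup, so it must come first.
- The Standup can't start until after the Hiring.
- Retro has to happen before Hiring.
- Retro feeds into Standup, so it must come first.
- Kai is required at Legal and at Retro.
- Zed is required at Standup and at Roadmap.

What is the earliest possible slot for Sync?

9am

Precedence pushes Sync to at least 9am.
Sync at 9am is achievable: Retro=8am; Demo=11am; One-on-one=10am; Standup=11am; DesignReview=8am; Sync=9am; Hiring=9am; Roadmap=10am; Legal=12pm.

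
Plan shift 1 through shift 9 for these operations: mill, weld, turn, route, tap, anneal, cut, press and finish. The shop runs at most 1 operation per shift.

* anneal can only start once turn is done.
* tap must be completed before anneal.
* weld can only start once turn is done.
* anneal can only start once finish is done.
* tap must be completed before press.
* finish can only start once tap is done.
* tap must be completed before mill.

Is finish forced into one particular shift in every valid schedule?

No

finish can be shift 2 (e.g. weld -> shift 6; finish -> shift 2; turn -> shift 3; tap -> shift 1; mill -> shift 5; press -> shift 7; anneal -> shift 4; cut -> shift 9; route -> shift 8) or shift 3 (e.g. turn in shift 2, tap in shift 1, route in shift 8, anneal in shift 4, press in shift 7, weld in shift 6, mill in shift 5, cut in shift 9, finish in shift 3).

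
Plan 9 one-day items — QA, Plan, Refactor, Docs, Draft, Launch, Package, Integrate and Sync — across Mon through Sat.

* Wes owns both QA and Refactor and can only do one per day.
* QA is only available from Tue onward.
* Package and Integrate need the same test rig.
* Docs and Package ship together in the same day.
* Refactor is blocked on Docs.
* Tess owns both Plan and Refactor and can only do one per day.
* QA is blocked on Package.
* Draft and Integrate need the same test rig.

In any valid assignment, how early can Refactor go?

Precedence pushes Refactor to at least Tue.
Refactor at Tue is achievable: Refactor=Tue, QA=Wed, Package=Mon, Draft=Mon, Docs=Mon, Integrate=Tue, Sync=Mon, Launch=Mon, Plan=Mon.

Tue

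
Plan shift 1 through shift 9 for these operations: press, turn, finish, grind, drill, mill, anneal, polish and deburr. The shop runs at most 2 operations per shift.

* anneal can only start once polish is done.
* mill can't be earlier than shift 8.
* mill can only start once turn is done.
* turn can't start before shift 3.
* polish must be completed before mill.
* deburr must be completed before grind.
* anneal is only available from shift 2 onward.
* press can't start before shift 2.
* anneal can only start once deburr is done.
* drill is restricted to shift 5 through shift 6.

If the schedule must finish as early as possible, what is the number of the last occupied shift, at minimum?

8

The precedence chain requires at least 2 distinct shifts.
With at most 2 per shift and 9 operations, at least 5 shifts are needed.
mill can't be placed before shift 8, so the schedule must run through at least shift 8.
8 works (last occupied shift: shift 8): for example turn=shift 3; deburr=shift 1; mill=shift 8; press=shift 2; anneal=shift 2; drill=shift 5; polish=shift 1; grind=shift 3; finish=shift 4.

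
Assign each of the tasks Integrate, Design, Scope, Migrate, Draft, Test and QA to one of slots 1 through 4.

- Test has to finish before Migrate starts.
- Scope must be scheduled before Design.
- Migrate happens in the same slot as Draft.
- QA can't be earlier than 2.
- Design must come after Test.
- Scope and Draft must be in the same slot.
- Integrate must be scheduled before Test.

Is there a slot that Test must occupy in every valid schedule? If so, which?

2

Precedence pushes Test to at least 2; downstream work caps Test at 2.
So Test is pinned to 2.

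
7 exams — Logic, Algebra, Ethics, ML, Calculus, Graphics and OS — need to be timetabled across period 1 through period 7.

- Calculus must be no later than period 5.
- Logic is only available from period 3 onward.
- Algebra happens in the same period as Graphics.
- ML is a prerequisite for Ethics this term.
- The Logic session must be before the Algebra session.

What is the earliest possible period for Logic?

period 3

Logic is available from period 3; downstream work caps Logic at period 6.
Logic at period 3 is achievable: Algebra in period 4; ML in period 1; Ethics in period 2; Logic in period 3; OS in period 1; Calculus in period 1; Graphics in period 4.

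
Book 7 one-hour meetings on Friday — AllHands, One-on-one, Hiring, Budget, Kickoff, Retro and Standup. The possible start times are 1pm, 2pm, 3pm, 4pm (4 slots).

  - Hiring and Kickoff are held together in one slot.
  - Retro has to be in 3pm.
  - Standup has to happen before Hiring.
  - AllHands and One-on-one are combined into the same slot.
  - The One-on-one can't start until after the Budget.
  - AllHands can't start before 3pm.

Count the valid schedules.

Splitting on AllHands: it can be 3pm (12), 4pm (18). Listing each branch's schedules as (One-on-one, Hiring, Budget, Kickoff, Retro, Standup):
AllHands=3pm: (3pm,2pm,1pm,2pm,3pm,1pm) (3pm,2pm,2pm,2pm,3pm,1pm) (3pm,3pm,1pm,3pm,3pm,1pm) (3pm,3pm,1pm,3pm,3pm,2pm) (3pm,3pm,2pm,3pm,3pm,1pm) (3pm,3pm,2pm,3pm,3pm,2pm) (3pm,4pm,1pm,4pm,3pm,1pm) (3pm,4pm,1pm,4pm,3pm,2pm) (3pm,4pm,1pm,4pm,3pm,3pm) (3pm,4pm,2pm,4pm,3pm,1pm) (3pm,4pm,2pm,4pm,3pm,2pm) (3pm,4pm,2pm,4pm,3pm,3pm) — 12.
AllHands=4pm: (4pm,2pm,1pm,2pm,3pm,1pm) (4pm,2pm,2pm,2pm,3pm,1pm) (4pm,2pm,3pm,2pm,3pm,1pm) (4pm,3pm,1pm,3pm,3pm,1pm) (4pm,3pm,1pm,3pm,3pm,2pm) (4pm,3pm,2pm,3pm,3pm,1pm) (4pm,3pm,2pm,3pm,3pm,2pm) (4pm,3pm,3pm,3pm,3pm,1pm) (4pm,3pm,3pm,3pm,3pm,2pm) (4pm,4pm,1pm,4pm,3pm,1pm) (4pm,4pm,1pm,4pm,3pm,2pm) (4pm,4pm,1pm,4pm,3pm,3pm) (4pm,4pm,2pm,4pm,3pm,1pm) (4pm,4pm,2pm,4pm,3pm,2pm) (4pm,4pm,2pm,4pm,3pm,3pm) (4pm,4pm,3pm,4pm,3pm,1pm) (4pm,4pm,3pm,4pm,3pm,2pm) (4pm,4pm,3pm,4pm,3pm,3pm) — 18.
Summing: 12 + 18 = 30.

30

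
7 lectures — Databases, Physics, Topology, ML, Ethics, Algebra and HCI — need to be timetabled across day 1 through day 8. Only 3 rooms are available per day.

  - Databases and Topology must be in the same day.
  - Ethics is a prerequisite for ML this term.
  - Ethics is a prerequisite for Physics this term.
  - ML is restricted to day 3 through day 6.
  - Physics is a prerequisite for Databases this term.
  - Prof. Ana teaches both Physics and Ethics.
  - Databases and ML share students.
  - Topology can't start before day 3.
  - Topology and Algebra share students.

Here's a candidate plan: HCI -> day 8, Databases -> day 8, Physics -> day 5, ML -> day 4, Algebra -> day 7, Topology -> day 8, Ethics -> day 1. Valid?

Ethics is a prerequisite for ML this term — holds.
ML is restricted to day 3 through day 6 — holds.
Only 3 rooms are available per day — holds.
Topology can't start before day 3 — holds.
Physics is a prerequisite for Databases this term — holds.
Databases and Topology must be in the same day — holds.
Ethics is a prerequisite for Physics this term — holds.
Prof. Ana teaches both Physics and Ethics — holds.
Databases and ML share students — holds.
Topology and Algebra share students — holds.

Yes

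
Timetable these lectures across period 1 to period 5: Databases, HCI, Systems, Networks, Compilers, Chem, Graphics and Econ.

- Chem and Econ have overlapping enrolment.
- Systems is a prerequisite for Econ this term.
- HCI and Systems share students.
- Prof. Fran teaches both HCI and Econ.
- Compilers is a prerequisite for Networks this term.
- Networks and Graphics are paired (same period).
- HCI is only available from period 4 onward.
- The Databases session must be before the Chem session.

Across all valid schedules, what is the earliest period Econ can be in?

period 2

Precedence pushes Econ to at least period 2.
Econ at period 2 is achievable: HCI in period 4, Networks in period 2, Graphics in period 2, Systems in period 1, Compilers in period 1, Chem in period 3, Econ in period 2, Databases in period 1.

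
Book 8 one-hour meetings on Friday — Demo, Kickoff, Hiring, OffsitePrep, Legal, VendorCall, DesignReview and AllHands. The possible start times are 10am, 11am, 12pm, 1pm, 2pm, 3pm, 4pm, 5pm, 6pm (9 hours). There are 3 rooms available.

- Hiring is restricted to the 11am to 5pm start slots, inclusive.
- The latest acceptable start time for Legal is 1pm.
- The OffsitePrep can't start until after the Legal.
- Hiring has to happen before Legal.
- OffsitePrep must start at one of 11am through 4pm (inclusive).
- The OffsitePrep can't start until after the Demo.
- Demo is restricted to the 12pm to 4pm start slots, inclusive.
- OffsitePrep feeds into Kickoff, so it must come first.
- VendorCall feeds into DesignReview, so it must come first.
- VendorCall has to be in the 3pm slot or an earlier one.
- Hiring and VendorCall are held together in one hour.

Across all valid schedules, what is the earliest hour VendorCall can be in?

VendorCall must be in the same hour as Hiring, which can't be before 11am, so VendorCall is at least 11am; VendorCall's own window allows nothing later than 3pm; VendorCall must be in the same hour as Hiring, which can't be after 12pm, so VendorCall is at most 12pm.
VendorCall at 11am is achievable: OffsitePrep in 1pm; Kickoff in 2pm; AllHands in 10am; Legal in 12pm; DesignReview in 12pm; Demo in 12pm; Hiring in 11am; VendorCall in 11am.

11am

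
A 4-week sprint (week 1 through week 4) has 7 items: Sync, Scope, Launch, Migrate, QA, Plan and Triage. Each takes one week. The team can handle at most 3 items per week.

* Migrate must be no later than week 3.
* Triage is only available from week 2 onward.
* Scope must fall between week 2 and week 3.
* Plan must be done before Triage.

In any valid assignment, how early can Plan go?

Downstream work caps Plan at week 3.
Plan at week 1 is achievable: Sync -> week 1; Launch -> week 2; Migrate -> week 1; QA -> week 3; Triage -> week 2; Plan -> week 1; Scope -> week 2.

week 1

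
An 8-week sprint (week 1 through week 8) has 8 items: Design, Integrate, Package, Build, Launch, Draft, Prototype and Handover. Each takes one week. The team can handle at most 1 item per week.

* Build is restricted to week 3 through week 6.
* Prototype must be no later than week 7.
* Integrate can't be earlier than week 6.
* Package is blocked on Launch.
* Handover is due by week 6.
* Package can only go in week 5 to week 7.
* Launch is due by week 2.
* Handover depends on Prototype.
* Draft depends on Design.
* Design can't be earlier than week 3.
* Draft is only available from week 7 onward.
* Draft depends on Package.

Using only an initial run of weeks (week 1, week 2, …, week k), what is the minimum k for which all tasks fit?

8

The precedence chain requires at least 3 distinct weeks.
With at most 1 per week and 8 tasks, at least 8 weeks are needed.
Draft can't be placed before week 7, so the schedule must run through at least week 7.
8 works (last occupied week: week 8): for example Handover in week 6; Launch in week 1; Package in week 5; Draft in week 7; Design in week 4; Integrate in week 8; Prototype in week 2; Build in week 3.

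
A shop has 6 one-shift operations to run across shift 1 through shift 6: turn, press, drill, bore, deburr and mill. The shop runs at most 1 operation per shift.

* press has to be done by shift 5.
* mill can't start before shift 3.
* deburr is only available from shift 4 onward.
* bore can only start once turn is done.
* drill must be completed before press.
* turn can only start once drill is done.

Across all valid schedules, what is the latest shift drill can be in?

shift 1

Downstream work caps drill at shift 4.
drill at shift 1 is achievable: deburr -> shift 4, turn -> shift 5, bore -> shift 6, mill -> shift 3, press -> shift 2, drill -> shift 1.
Nothing later works — the capacity limit rule out every shift after shift 1.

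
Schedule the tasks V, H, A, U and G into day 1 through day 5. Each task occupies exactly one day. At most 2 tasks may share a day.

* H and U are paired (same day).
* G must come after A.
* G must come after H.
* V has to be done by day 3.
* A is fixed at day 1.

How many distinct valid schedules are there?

Splitting on V: it can be day 1 (6), day 2 (3), day 3 (4). Listing each branch's schedules as (H, A, U, G) by day number:
V=day 1: (2,1,2,3) (2,1,2,4) (2,1,2,5) (3,1,3,4) (3,1,3,5) (4,1,4,5) — 6.
V=day 2: (3,1,3,4) (3,1,3,5) (4,1,4,5) — 3.
V=day 3: (2,1,2,3) (2,1,2,4) (2,1,2,5) (4,1,4,5) — 4.
Summing: 6 + 3 + 4 = 13.

13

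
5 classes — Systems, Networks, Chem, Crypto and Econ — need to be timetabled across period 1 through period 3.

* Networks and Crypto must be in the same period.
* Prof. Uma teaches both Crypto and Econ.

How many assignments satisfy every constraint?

Splitting on Systems: it can be period 1 (18), period 2 (18), period 3 (18). Listing each branch's schedules as (Networks, Chem, Crypto, Econ) by period number:
Systems=period 1: (1,1,1,2) (1,1,1,3) (1,2,1,2) (1,2,1,3) (1,3,1,2) (1,3,1,3) (2,1,2,1) (2,1,2,3) (2,2,2,1) (2,2,2,3) (2,3,2,1) (2,3,2,3) (3,1,3,1) (3,1,3,2) (3,2,3,1) (3,2,3,2) (3,3,3,1) (3,3,3,2) — 18.
Systems=period 2: (1,1,1,2) (1,1,1,3) (1,2,1,2) (1,2,1,3) (1,3,1,2) (1,3,1,3) (2,1,2,1) (2,1,2,3) (2,2,2,1) (2,2,2,3) (2,3,2,1) (2,3,2,3) (3,1,3,1) (3,1,3,2) (3,2,3,1) (3,2,3,2) (3,3,3,1) (3,3,3,2) — 18.
Systems=period 3: (1,1,1,2) (1,1,1,3) (1,2,1,2) (1,2,1,3) (1,3,1,2) (1,3,1,3) (2,1,2,1) (2,1,2,3) (2,2,2,1) (2,2,2,3) (2,3,2,1) (2,3,2,3) (3,1,3,1) (3,1,3,2) (3,2,3,1) (3,2,3,2) (3,3,3,1) (3,3,3,2) — 18.
Summing: 18 + 18 + 18 = 54.

54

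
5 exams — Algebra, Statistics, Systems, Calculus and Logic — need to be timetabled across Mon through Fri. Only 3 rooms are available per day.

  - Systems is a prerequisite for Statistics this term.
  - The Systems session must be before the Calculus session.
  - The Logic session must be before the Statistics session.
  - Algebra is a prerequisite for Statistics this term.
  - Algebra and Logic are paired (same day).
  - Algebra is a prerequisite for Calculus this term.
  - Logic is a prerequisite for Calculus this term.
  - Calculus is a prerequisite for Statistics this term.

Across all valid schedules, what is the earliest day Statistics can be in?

Wed

Precedence pushes Statistics to at least Wed.
Statistics at Wed is achievable: Calculus -> Tue; Logic -> Mon; Algebra -> Mon; Statistics -> Wed; Systems -> Mon.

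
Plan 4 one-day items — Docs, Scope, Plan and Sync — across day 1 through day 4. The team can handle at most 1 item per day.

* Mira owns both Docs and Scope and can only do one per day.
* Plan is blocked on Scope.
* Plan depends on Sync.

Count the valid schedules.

Splitting on Docs: it can be day 1 (2), day 2 (2), day 3 (2), day 4 (2). Listing each branch's schedules as (Scope, Plan, Sync) by day number:
Docs=day 1: (2,4,3) (3,4,2) — 2.
Docs=day 2: (1,4,3) (3,4,1) — 2.
Docs=day 3: (1,4,2) (2,4,1) — 2.
Docs=day 4: (1,3,2) (2,3,1) — 2.
Summing: 2 + 2 + 2 + 2 = 8.

8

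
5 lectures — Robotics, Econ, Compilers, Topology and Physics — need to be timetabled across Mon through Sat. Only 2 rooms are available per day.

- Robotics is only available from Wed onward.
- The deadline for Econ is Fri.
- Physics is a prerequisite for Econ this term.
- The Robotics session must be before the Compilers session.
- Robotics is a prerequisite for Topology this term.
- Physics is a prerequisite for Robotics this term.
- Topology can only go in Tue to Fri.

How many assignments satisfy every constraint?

Splitting on Robotics: it can be Wed (38), Thu (15). Listing each branch's schedules as (Econ, Compilers, Topology, Physics):
Robotics=Wed: (Tue,Thu,Thu,Mon) (Tue,Thu,Fri,Mon) (Tue,Fri,Thu,Mon) (Tue,Fri,Fri,Mon) (Tue,Sat,Thu,Mon) (Tue,Sat,Fri,Mon) (Wed,Thu,Thu,Mon) (Wed,Thu,Thu,Tue) (Wed,Thu,Fri,Mon) (Wed,Thu,Fri,Tue) (Wed,Fri,Thu,Mon) (Wed,Fri,Thu,Tue) (Wed,Fri,Fri,Mon) (Wed,Fri,Fri,Tue) (Wed,Sat,Thu,Mon) (Wed,Sat,Thu,Tue) (Wed,Sat,Fri,Mon) (Wed,Sat,Fri,Tue) (Thu,Thu,Fri,Mon) (Thu,Thu,Fri,Tue) (Thu,Fri,Thu,Mon) (Thu,Fri,Thu,Tue) (Thu,Fri,Fri,Mon) (Thu,Fri,Fri,Tue) (Thu,Sat,Thu,Mon) (Thu,Sat,Thu,Tue) (Thu,Sat,Fri,Mon) (Thu,Sat,Fri,Tue) (Fri,Thu,Thu,Mon) (Fri,Thu,Thu,Tue) (Fri,Thu,Fri,Mon) (Fri,Thu,Fri,Tue) (Fri,Fri,Thu,Mon) (Fri,Fri,Thu,Tue) (Fri,Sat,Thu,Mon) (Fri,Sat,Thu,Tue) (Fri,Sat,Fri,Mon) (Fri,Sat,Fri,Tue) — 38.
Robotics=Thu: (Tue,Fri,Fri,Mon) (Tue,Sat,Fri,Mon) (Wed,Fri,Fri,Mon) (Wed,Fri,Fri,Tue) (Wed,Sat,Fri,Mon) (Wed,Sat,Fri,Tue) (Thu,Fri,Fri,Mon) (Thu,Fri,Fri,Tue) (Thu,Fri,Fri,Wed) (Thu,Sat,Fri,Mon) (Thu,Sat,Fri,Tue) (Thu,Sat,Fri,Wed) (Fri,Sat,Fri,Mon) (Fri,Sat,Fri,Tue) (Fri,Sat,Fri,Wed) — 15.
Summing: 38 + 15 = 53.

53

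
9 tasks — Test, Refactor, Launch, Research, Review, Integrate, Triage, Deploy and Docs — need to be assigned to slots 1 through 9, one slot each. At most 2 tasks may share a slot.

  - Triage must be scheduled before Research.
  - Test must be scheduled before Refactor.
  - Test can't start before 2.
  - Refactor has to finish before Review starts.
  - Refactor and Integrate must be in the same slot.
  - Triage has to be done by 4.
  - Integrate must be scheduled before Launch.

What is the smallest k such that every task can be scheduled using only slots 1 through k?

The precedence chain requires at least 3 distinct slots.
With at most 2 per slot and 9 tasks, at least 5 slots are needed.
Propagating the time windows through the other constraints, Launch can't land before 4, so the schedule must run through at least slot 4.
5 works (last occupied slot: 5): for example Test -> 2, Deploy -> 1, Triage -> 1, Refactor -> 3, Integrate -> 3, Launch -> 4, Review -> 4, Research -> 2, Docs -> 5.

5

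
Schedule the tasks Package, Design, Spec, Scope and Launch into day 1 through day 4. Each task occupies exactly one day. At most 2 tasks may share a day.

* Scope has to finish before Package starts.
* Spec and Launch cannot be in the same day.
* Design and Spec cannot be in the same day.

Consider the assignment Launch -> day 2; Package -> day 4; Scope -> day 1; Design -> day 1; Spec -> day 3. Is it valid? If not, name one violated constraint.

Valid

Spec and Launch cannot be in the same day — holds.
Scope has to finish before Package starts — holds.
At most 2 tasks may share a day — holds.
Design and Spec cannot be in the same day — holds.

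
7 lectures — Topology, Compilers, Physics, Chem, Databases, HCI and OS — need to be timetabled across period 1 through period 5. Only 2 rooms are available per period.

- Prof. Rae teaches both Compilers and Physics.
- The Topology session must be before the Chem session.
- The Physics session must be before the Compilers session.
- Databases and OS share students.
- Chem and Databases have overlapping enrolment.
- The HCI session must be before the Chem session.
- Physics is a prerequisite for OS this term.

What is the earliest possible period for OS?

period 2

Precedence pushes OS to at least period 2.
OS at period 2 is achievable: OS in period 2; Databases in period 4; Physics in period 1; Chem in period 3; Compilers in period 3; Topology in period 1; HCI in period 2.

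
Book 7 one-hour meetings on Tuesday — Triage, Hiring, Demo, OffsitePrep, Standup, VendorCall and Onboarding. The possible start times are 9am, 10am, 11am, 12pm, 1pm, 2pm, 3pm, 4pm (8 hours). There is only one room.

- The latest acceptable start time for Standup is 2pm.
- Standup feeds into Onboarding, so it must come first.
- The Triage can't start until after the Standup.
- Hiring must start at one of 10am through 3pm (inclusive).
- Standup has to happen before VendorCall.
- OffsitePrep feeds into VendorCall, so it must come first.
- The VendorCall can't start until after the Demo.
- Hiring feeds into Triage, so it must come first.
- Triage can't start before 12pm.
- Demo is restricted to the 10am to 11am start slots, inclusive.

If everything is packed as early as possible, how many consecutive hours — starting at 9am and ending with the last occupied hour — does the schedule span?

The precedence chain requires at least 2 distinct hours.
With at most 1 per hour and 7 meetings, at least 7 hours are needed.
Triage can't be placed before 12pm — that is hour 4 counting from 9am — so the schedule must run through at least 4 hours.
7 works (last occupied hour: 3pm): for example Hiring in 11am, Standup in 9am, Triage in 12pm, OffsitePrep in 1pm, Demo in 10am, VendorCall in 2pm, Onboarding in 3pm.

7 hours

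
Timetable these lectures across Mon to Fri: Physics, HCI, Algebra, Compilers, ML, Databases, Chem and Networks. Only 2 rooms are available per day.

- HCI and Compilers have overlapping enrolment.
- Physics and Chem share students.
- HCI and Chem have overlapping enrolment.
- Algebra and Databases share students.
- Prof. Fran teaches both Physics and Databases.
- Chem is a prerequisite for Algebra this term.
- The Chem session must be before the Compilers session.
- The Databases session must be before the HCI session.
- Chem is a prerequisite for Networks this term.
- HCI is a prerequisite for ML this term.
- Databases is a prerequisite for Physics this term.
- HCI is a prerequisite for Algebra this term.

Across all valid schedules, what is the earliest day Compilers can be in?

Tue

Precedence pushes Compilers to at least Tue.
Compilers at Tue is achievable: Algebra=Thu; ML=Thu; Chem=Mon; HCI=Wed; Compilers=Tue; Databases=Mon; Physics=Tue; Networks=Wed.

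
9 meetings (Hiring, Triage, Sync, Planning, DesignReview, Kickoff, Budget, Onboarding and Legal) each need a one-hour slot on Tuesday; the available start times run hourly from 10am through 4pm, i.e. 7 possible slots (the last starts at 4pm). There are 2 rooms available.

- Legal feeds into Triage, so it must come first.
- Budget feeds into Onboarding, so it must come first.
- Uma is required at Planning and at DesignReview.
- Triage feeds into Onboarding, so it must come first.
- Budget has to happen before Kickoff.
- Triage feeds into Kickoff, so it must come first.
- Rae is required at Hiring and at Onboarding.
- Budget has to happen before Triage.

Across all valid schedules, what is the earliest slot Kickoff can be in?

Precedence pushes Kickoff to at least 12pm.
Kickoff at 12pm is achievable: Onboarding=12pm, Legal=10am, Triage=11am, Sync=1pm, DesignReview=2pm, Hiring=11am, Kickoff=12pm, Budget=10am, Planning=1pm.

12pm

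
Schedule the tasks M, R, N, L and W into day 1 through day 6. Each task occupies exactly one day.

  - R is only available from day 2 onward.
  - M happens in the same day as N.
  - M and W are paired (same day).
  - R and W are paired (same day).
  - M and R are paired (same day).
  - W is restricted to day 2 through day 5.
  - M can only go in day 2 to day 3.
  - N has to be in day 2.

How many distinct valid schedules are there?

6

Splitting on M: it can be day 2 (6). Listing each branch's schedules as (R, N, L, W) by day number:
M=day 2: (2,2,1,2) (2,2,2,2) (2,2,3,2) (2,2,4,2) (2,2,5,2) (2,2,6,2) — 6.
Summing: 6 = 6.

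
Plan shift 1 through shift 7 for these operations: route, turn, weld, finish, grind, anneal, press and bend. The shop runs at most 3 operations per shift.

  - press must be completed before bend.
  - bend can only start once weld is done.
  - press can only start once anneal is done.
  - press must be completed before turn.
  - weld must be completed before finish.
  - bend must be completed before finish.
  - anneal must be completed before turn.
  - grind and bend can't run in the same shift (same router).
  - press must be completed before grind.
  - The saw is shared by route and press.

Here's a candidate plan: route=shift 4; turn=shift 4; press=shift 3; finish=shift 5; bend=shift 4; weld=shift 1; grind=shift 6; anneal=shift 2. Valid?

press must be completed before bend — holds.
bend can only start once weld is done — holds.
weld must be completed before finish — holds.
The shop runs at most 3 operations per shift — holds.
anneal must be completed before turn — holds.
press can only start once anneal is done — holds.
The saw is shared by route and press — holds.
bend must be completed before finish — holds.
press must be completed before grind — holds.
press must be completed before turn — holds.
grind and bend can't run in the same shift (same router) — holds.

Yes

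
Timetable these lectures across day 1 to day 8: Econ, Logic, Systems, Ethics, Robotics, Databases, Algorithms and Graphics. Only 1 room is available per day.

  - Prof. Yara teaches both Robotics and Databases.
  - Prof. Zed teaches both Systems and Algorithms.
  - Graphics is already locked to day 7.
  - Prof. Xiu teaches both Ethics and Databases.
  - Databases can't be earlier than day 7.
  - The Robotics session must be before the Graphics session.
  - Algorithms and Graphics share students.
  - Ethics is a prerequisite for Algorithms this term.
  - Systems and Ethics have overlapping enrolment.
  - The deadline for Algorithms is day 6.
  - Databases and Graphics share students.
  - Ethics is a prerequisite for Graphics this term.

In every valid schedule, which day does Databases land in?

Databases's window is day 7–day 8.
Graphics is fixed at day 7, and Databases can't share a day with Graphics.
So Databases must be day 8.

day 8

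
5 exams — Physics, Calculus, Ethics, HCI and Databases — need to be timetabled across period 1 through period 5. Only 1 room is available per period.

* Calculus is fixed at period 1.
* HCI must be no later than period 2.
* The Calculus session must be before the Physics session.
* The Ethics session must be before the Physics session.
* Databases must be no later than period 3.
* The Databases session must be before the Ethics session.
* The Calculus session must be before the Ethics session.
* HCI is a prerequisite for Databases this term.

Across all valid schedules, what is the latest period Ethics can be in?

Precedence pushes Ethics to at least period 3; downstream work caps Ethics at period 4.
Ethics at period 4 is achievable: Databases in period 3, Calculus in period 1, HCI in period 2, Physics in period 5, Ethics in period 4.

period 4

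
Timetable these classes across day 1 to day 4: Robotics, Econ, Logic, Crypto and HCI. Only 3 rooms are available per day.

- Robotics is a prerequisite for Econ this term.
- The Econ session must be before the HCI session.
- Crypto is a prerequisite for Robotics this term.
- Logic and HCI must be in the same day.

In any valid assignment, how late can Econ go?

day 3

Precedence pushes Econ to at least day 3; downstream work caps Econ at day 3.
Econ at day 3 is achievable: Econ -> day 3, Robotics -> day 2, Crypto -> day 1, Logic -> day 4, HCI -> day 4.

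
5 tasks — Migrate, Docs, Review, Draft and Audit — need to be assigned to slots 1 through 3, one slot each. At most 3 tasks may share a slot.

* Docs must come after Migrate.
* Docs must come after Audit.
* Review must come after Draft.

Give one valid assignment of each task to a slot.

Migrate=1; Review=2; Draft=1; Audit=1; Docs=2

Checking: Audit(1) before Docs(2); Migrate(1) before Docs(2); Draft(1) before Review(2); max 3 per slot (cap 3).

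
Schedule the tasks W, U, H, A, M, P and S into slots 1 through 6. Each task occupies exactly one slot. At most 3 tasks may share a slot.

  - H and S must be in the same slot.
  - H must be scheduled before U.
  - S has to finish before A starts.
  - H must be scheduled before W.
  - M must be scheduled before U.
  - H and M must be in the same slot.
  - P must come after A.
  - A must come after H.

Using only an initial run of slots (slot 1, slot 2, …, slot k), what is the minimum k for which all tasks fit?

The precedence chain requires at least 3 distinct slots.
With at most 3 per slot and 7 tasks, at least 3 slots are needed.
3 works (last occupied slot: 3): for example S in 1, U in 2, H in 1, A in 2, W in 2, M in 1, P in 3.

3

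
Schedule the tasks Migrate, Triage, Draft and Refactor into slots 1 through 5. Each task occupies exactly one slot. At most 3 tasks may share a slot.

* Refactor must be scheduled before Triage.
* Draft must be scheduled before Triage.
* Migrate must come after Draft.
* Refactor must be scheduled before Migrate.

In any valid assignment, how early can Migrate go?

2

Precedence pushes Migrate to at least 2.
Migrate at 2 is achievable: Triage=2; Migrate=2; Draft=1; Refactor=1.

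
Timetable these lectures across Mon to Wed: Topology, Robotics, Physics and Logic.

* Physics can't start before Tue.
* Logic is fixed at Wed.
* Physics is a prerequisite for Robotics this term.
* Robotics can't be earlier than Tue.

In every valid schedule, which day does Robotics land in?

Robotics is available from Tue; precedence pushes Robotics to at least Wed.
So Robotics is pinned to Wed.

Wed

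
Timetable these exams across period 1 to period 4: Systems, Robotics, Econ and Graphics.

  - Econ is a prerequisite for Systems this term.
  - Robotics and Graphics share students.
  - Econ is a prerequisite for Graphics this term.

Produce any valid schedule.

Systems=period 2, Robotics=period 1, Graphics=period 2, Econ=period 1

Checking: Econ(period 1) before Graphics(period 2); Econ(period 1) before Systems(period 2); Robotics(period 1) != Graphics(period 2).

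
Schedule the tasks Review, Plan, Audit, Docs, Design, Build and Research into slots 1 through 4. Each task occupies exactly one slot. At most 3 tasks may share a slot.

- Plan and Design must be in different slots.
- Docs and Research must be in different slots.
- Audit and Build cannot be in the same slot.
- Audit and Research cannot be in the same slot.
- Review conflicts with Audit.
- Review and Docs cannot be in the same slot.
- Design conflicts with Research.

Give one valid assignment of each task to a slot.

Review in 1, Design in 2, Build in 1, Plan in 1, Research in 3, Docs in 2, Audit in 2

Checking: Plan(1) != Design(2); Review(1) != Audit(2); Docs(2) != Research(3); Audit(2) != Build(1); Review(1) != Docs(2); Design(2) != Research(3); Audit(2) != Research(3); max 3 per slot (cap 3).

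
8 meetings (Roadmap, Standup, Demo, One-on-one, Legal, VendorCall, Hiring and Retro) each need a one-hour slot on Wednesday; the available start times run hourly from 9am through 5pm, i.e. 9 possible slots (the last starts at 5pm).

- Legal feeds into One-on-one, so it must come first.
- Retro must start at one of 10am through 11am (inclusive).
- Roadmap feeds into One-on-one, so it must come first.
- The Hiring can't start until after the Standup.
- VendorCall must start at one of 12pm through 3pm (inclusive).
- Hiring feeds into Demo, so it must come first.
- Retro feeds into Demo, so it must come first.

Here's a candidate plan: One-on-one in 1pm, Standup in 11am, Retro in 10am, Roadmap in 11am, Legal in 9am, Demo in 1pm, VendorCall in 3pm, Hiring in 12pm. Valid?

The Hiring can't start until after the Standup — holds.
Retro must start at one of 10am through 11am (inclusive) — holds.
Legal feeds into One-on-one, so it must come first — holds.
Hiring feeds into Demo, so it must come first — holds.
Retro feeds into Demo, so it must come first — holds.
Roadmap feeds into One-on-one, so it must come first — holds.
VendorCall must start at one of 12pm through 3pm (inclusive) — holds.

Yes, all constraints hold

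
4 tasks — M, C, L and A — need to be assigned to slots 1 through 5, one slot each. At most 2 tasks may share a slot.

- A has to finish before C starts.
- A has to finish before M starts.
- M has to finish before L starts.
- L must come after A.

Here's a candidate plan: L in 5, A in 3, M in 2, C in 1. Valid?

L must come after A — holds.
M has to finish before L starts — holds.
A has to finish before M starts — violated.
At most 2 tasks may share a slot — holds.
A has to finish before C starts — violated.

Invalid. A has to finish before C starts.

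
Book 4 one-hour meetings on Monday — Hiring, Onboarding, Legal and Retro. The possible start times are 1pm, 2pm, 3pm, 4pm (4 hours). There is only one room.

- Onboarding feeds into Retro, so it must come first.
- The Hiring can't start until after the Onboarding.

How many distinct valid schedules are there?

Splitting on Hiring: it can be 2pm (2), 3pm (3), 4pm (3). Listing each branch's schedules as (Onboarding, Legal, Retro):
Hiring=2pm: (1pm,3pm,4pm) (1pm,4pm,3pm) — 2.
Hiring=3pm: (1pm,2pm,4pm) (1pm,4pm,2pm) (2pm,1pm,4pm) — 3.
Hiring=4pm: (1pm,2pm,3pm) (1pm,3pm,2pm) (2pm,1pm,3pm) — 3.
Summing: 2 + 3 + 3 = 8.

8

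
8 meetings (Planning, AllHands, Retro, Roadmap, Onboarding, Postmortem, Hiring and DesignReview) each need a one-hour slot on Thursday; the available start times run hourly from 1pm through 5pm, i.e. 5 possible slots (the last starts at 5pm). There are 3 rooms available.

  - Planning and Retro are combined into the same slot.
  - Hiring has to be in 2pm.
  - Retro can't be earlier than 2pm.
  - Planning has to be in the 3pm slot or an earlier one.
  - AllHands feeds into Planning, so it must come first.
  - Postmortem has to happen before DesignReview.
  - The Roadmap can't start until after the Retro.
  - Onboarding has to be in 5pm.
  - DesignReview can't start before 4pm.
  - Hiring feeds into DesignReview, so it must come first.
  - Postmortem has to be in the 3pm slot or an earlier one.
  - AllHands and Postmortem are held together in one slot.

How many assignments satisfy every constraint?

Splitting on Planning: it can be 2pm (6), 3pm (8). Listing each branch's schedules as (AllHands, Retro, Roadmap, Onboarding, Postmortem, Hiring, DesignReview):
Planning=2pm: (1pm,2pm,3pm,5pm,1pm,2pm,4pm) (1pm,2pm,3pm,5pm,1pm,2pm,5pm) (1pm,2pm,4pm,5pm,1pm,2pm,4pm) (1pm,2pm,4pm,5pm,1pm,2pm,5pm) (1pm,2pm,5pm,5pm,1pm,2pm,4pm) (1pm,2pm,5pm,5pm,1pm,2pm,5pm) — 6.
Planning=3pm: (1pm,3pm,4pm,5pm,1pm,2pm,4pm) (1pm,3pm,4pm,5pm,1pm,2pm,5pm) (1pm,3pm,5pm,5pm,1pm,2pm,4pm) (1pm,3pm,5pm,5pm,1pm,2pm,5pm) (2pm,3pm,4pm,5pm,2pm,2pm,4pm) (2pm,3pm,4pm,5pm,2pm,2pm,5pm) (2pm,3pm,5pm,5pm,2pm,2pm,4pm) (2pm,3pm,5pm,5pm,2pm,2pm,5pm) — 8.
Summing: 6 + 8 = 14.

14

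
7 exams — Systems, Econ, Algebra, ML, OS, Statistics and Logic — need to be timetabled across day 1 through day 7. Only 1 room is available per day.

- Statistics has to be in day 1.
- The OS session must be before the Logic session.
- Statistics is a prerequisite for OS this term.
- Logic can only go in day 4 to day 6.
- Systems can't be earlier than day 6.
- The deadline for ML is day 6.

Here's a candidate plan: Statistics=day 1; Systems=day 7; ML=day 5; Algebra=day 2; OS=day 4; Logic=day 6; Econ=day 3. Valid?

Yes

Systems can't be earlier than day 6 — holds.
Logic can only go in day 4 to day 6 — holds.
The OS session must be before the Logic session — holds.
Statistics has to be in day 1 — holds.
Statistics is a prerequisite for OS this term — holds.
The deadline for ML is day 6 — holds.
Only 1 room is available per day — holds.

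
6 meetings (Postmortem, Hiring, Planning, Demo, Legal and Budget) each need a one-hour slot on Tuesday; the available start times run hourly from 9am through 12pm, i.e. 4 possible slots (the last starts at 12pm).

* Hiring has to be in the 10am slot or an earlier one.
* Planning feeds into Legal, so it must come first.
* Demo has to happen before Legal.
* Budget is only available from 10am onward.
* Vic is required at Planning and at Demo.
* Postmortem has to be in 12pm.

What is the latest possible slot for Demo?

Downstream work caps Demo at 11am.
Demo at 11am is achievable: Postmortem in 12pm; Planning in 9am; Demo in 11am; Hiring in 9am; Budget in 10am; Legal in 12pm.

11am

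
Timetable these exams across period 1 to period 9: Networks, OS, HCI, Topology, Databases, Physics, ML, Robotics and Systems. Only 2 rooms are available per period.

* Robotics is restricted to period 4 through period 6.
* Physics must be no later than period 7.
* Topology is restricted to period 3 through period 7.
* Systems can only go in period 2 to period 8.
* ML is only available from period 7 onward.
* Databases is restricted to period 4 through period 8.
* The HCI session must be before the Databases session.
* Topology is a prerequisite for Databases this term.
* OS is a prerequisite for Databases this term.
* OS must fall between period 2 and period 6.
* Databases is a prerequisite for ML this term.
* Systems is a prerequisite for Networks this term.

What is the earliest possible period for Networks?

Precedence pushes Networks to at least period 3.
Networks at period 3 is achievable: Physics -> period 1; HCI -> period 1; OS -> period 2; Topology -> period 3; Networks -> period 3; ML -> period 7; Systems -> period 2; Databases -> period 4; Robotics -> period 4.

period 3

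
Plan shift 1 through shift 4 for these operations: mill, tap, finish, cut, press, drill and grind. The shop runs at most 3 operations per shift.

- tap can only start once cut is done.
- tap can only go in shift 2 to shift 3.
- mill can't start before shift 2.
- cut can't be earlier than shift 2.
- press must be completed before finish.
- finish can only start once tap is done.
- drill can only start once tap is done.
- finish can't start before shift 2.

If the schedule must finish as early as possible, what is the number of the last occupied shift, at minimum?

shift 4

The precedence chain requires at least 3 distinct shifts.
With at most 3 per shift and 7 operations, at least 3 shifts are needed.
Propagating the time windows through the other constraints, finish can't land before shift 4, so the schedule must run through at least shift 4.
4 works (last occupied shift: shift 4): for example finish -> shift 4; mill -> shift 2; drill -> shift 4; grind -> shift 1; cut -> shift 2; tap -> shift 3; press -> shift 1.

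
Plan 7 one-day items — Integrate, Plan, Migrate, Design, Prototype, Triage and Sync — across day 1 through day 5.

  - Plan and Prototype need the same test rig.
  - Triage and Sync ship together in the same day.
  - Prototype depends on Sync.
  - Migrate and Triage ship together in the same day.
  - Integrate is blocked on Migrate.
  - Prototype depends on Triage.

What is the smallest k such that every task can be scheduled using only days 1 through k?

The precedence chain requires at least 2 distinct days.
2 works (last occupied day: day 2): for example Integrate=day 2; Migrate=day 1; Design=day 1; Triage=day 1; Plan=day 1; Sync=day 1; Prototype=day 2.

2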